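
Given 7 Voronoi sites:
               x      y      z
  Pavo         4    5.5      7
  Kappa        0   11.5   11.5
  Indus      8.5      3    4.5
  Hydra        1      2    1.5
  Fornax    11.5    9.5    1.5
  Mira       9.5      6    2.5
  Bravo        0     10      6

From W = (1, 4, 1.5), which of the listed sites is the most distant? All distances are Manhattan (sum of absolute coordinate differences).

d(W, Pavo) = |1−4| + |4−5.5| + |1.5−7| = 3 + 1.5 + 5.5 = 10
d(W, Kappa) = |1−0| + |4−11.5| + |1.5−11.5| = 1 + 7.5 + 10 = 18.5
d(W, Indus) = |1−8.5| + |4−3| + |1.5−4.5| = 7.5 + 1 + 3 = 11.5
d(W, Hydra) = |1−1| + |4−2| + |1.5−1.5| = 0 + 2 + 0 = 2
d(W, Fornax) = |1−11.5| + |4−9.5| + |1.5−1.5| = 10.5 + 5.5 + 0 = 16
d(W, Mira) = |1−9.5| + |4−6| + |1.5−2.5| = 8.5 + 2 + 1 = 11.5
d(W, Bravo) = |1−0| + |4−10| + |1.5−6| = 1 + 6 + 4.5 = 11.5
The largest is to Kappa.

Kappa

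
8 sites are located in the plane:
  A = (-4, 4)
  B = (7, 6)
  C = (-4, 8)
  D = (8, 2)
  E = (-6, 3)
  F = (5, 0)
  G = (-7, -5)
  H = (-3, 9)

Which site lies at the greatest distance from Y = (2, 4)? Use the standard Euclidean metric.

G

Squared Euclidean distances:
|YA|² = (2−(-4))² + (4−4)² = 36 + 0 = 36
|YB|² = (2−7)² + (4−6)² = 25 + 4 = 29
|YC|² = (2−(-4))² + (4−8)² = 36 + 16 = 52
|YD|² = (2−8)² + (4−2)² = 36 + 4 = 40
|YE|² = (2−(-6))² + (4−3)² = 64 + 1 = 65
|YF|² = (2−5)² + (4−0)² = 9 + 16 = 25
|YG|² = (2−(-7))² + (4−(-5))² = 81 + 81 = 162
|YH|² = (2−(-3))² + (4−9)² = 25 + 25 = 50
The largest is to G.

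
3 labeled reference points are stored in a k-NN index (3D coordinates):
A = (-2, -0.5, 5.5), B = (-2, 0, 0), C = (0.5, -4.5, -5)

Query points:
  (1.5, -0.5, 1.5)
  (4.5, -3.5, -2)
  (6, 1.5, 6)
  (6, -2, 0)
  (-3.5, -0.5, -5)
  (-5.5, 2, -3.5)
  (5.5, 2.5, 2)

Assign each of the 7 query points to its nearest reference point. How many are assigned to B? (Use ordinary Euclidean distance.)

(1.5, -0.5, 1.5) — d² to each: A:28.25, B:14.75, C:59.25 → nearest is B
(4.5, -3.5, -2) — d² to each: A:107.5, B:58.5, C:26 → nearest is C
(6, 1.5, 6) — d² to each: A:68.25, B:102.25, C:187.25 → nearest is A
(6, -2, 0) — d² to each: A:96.5, B:68, C:61.5 → nearest is C
(-3.5, -0.5, -5) — d² to each: A:112.5, B:27.5, C:32 → nearest is B
(-5.5, 2, -3.5) — d² to each: A:99.5, B:28.5, C:80.5 → nearest is B
(5.5, 2.5, 2) — d² to each: A:77.5, B:66.5, C:123 → nearest is B
4 of the 7 points have B as nearest.

4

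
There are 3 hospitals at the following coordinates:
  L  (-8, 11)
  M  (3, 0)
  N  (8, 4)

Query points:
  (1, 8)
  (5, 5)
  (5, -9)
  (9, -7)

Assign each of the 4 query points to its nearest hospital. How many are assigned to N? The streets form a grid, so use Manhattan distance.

2

(1, 8) — d to each: L:12, M:10, N:11 → nearest is M
(5, 5) — d to each: L:19, M:7, N:4 → nearest is N
(5, -9) — d to each: L:33, M:11, N:16 → nearest is M
(9, -7) — d to each: L:35, M:13, N:12 → nearest is N
2 of the 4 points have N as nearest.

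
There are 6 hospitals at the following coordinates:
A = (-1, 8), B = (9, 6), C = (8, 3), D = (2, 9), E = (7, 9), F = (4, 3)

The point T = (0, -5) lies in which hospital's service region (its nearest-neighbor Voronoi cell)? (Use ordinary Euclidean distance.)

Since √ is increasing, it suffices to compare squared distances:
|TA|² = (0−(-1))² + (-5−8)² = 1 + 169 = 170
|TB|² = (0−9)² + (-5−6)² = 81 + 121 = 202
|TC|² = (0−8)² + (-5−3)² = 64 + 64 = 128
|TD|² = (0−2)² + (-5−9)² = 4 + 196 = 200
|TE|² = (0−7)² + (-5−9)² = 49 + 196 = 245
|TF|² = (0−4)² + (-5−3)² = 16 + 64 = 80
The smallest is to F, so T lies in the Voronoi region of F.

F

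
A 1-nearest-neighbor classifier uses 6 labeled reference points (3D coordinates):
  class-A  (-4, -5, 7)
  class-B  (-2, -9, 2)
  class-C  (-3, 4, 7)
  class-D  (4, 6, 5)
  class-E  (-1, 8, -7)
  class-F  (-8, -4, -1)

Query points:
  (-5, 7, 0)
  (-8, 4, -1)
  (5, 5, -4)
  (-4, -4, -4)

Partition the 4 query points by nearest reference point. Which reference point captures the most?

(-5, 7, 0) — d² to each: class-A:194, class-B:269, class-C:62, class-D:107, class-E:66, class-F:131 → nearest is class-C
(-8, 4, -1) — d² to each: class-A:161, class-B:214, class-C:89, class-D:184, class-E:101, class-F:64 → nearest is class-F
(5, 5, -4) — d² to each: class-A:302, class-B:281, class-C:186, class-D:83, class-E:54, class-F:259 → nearest is class-E
(-4, -4, -4) — d² to each: class-A:122, class-B:65, class-C:186, class-D:245, class-E:162, class-F:25 → nearest is class-F
Tally — class-C:1, class-E:1, class-F:2. class-F captures the most (2).

class-F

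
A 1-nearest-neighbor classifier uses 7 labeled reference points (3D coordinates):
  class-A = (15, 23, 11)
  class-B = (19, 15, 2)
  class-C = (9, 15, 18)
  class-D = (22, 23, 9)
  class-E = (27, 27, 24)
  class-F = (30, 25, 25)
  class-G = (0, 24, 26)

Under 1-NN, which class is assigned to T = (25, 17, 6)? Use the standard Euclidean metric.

Since √ is increasing, it suffices to compare squared distances:
d²(T, class-A) = (25−15)² + (17−23)² + (6−11)² = 100 + 36 + 25 = 161
d²(T, class-B) = (25−19)² + (17−15)² + (6−2)² = 36 + 4 + 16 = 56
d²(T, class-C) = (25−9)² + (17−15)² + (6−18)² = 256 + 4 + 144 = 404
d²(T, class-D) = (25−22)² + (17−23)² + (6−9)² = 9 + 36 + 9 = 54
d²(T, class-E) = (25−27)² + (17−27)² + (6−24)² = 4 + 100 + 324 = 428
d²(T, class-F) = (25−30)² + (17−25)² + (6−25)² = 25 + 64 + 361 = 450
d²(T, class-G) = (25−0)² + (17−24)² + (6−26)² = 625 + 49 + 400 = 1074
The smallest is to class-D, so T lies in the Voronoi region of class-D.

class-D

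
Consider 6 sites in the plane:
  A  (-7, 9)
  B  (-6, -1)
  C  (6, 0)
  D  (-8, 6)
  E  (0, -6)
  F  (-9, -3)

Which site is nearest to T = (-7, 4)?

D

Since √ is increasing, it suffices to compare squared distances:
|TA|² = (-7−(-7))² + (4−9)² = 0 + 25 = 25
|TB|² = (-7−(-6))² + (4−(-1))² = 1 + 25 = 26
|TC|² = (-7−6)² + (4−0)² = 169 + 16 = 185
|TD|² = (-7−(-8))² + (4−6)² = 1 + 4 = 5
|TE|² = (-7−0)² + (4−(-6))² = 49 + 100 = 149
|TF|² = (-7−(-9))² + (4−(-3))² = 4 + 49 = 53
D is nearest.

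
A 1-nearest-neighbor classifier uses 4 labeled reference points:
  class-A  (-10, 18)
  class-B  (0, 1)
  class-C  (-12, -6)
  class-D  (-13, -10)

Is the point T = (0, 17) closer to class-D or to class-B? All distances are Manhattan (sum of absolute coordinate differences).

class-B

d(T, class-D) = |0−(-13)| + |17−(-10)| = 13 + 27 = 40
d(T, class-B) = |0−0| + |17−1| = 0 + 16 = 16
40 > 16, so class-B is closer.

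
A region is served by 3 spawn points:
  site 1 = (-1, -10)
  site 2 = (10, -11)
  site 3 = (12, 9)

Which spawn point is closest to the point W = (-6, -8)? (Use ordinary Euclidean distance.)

Squared Euclidean distances:
d²(W, site 1) = (-6−(-1))² + (-8−(-10))² = 25 + 4 = 29
d²(W, site 2) = (-6−10)² + (-8−(-11))² = 256 + 9 = 265
d²(W, site 3) = (-6−12)² + (-8−9)² = 324 + 289 = 613
The smallest is to site 1, so W lies in the Voronoi region of site 1.

site 1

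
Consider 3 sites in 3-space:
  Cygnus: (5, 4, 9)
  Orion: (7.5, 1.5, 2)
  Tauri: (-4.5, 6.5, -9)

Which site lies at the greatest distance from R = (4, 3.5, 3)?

Tauri

Since √ is increasing, it suffices to compare squared distances:
d²(R, Cygnus) = 1 + 0.25 + 36 = 37.25
d²(R, Orion) = 12.25 + 4 + 1 = 17.25
d²(R, Tauri) = 72.25 + 9 + 144 = 225.25
The largest is to Tauri.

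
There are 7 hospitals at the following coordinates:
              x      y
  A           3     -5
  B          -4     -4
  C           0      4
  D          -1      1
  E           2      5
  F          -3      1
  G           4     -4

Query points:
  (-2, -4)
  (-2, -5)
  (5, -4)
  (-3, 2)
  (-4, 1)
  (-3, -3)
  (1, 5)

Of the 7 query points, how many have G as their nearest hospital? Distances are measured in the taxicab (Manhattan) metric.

1

(-2, -4) — d to each: A:6, B:2, C:10, D:6, E:13, F:6, G:6 → nearest is B
(-2, -5) — d to each: A:5, B:3, C:11, D:7, E:14, F:7, G:7 → nearest is B
(5, -4) — d to each: A:3, B:9, C:13, D:11, E:12, F:13, G:1 → nearest is G
(-3, 2) — d to each: A:13, B:7, C:5, D:3, E:8, F:1, G:13 → nearest is F
(-4, 1) — d to each: A:13, B:5, C:7, D:3, E:10, F:1, G:13 → nearest is F
(-3, -3) — d to each: A:8, B:2, C:10, D:6, E:13, F:4, G:8 → nearest is B
(1, 5) — d to each: A:12, B:14, C:2, D:6, E:1, F:8, G:12 → nearest is E
1 of the 7 points has G as nearest.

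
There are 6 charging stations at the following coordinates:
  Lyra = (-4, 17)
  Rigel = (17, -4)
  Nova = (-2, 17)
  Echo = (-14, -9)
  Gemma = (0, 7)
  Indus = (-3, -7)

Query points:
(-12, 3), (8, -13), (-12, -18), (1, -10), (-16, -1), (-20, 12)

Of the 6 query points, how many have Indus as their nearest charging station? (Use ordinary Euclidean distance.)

2

(-12, 3) — d² to each: Lyra:260, Rigel:890, Nova:296, Echo:148, Gemma:160, Indus:181 → nearest is Echo
(8, -13) — d² to each: Lyra:1044, Rigel:162, Nova:1000, Echo:500, Gemma:464, Indus:157 → nearest is Indus
(-12, -18) — d² to each: Lyra:1289, Rigel:1037, Nova:1325, Echo:85, Gemma:769, Indus:202 → nearest is Echo
(1, -10) — d² to each: Lyra:754, Rigel:292, Nova:738, Echo:226, Gemma:290, Indus:25 → nearest is Indus
(-16, -1) — d² to each: Lyra:468, Rigel:1098, Nova:520, Echo:68, Gemma:320, Indus:205 → nearest is Echo
(-20, 12) — d² to each: Lyra:281, Rigel:1625, Nova:349, Echo:477, Gemma:425, Indus:650 → nearest is Lyra
2 of the 6 points have Indus as nearest.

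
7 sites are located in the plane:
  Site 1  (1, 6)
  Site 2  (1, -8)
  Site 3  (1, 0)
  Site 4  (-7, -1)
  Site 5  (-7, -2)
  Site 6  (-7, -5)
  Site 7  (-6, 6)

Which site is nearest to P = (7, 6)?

Squared Euclidean distances:
d²(P, Site 1) = (7−1)² + (6−6)² = 36 + 0 = 36
d²(P, Site 2) = (7−1)² + (6−(-8))² = 36 + 196 = 232
d²(P, Site 3) = (7−1)² + (6−0)² = 36 + 36 = 72
d²(P, Site 4) = (7−(-7))² + (6−(-1))² = 196 + 49 = 245
d²(P, Site 5) = (7−(-7))² + (6−(-2))² = 196 + 64 = 260
d²(P, Site 6) = (7−(-7))² + (6−(-5))² = 196 + 121 = 317
d²(P, Site 7) = (7−(-6))² + (6−6)² = 169 + 0 = 169
The smallest is to Site 1, so P lies in the Voronoi region of Site 1.

Site 1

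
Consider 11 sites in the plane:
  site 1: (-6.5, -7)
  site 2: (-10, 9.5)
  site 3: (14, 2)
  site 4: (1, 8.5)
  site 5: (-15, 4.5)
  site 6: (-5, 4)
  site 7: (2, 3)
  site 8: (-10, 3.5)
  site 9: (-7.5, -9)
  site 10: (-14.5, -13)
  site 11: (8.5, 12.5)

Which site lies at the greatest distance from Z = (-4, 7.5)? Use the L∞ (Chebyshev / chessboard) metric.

site 10

d(Z, site 1) = max(2.5, 14.5) = 14.5
d(Z, site 2) = max(6, 2) = 6
d(Z, site 3) = max(18, 5.5) = 18
d(Z, site 4) = max(5, 1) = 5
d(Z, site 5) = max(11, 3) = 11
d(Z, site 6) = max(1, 3.5) = 3.5
d(Z, site 7) = max(6, 4.5) = 6
d(Z, site 8) = max(6, 4) = 6
d(Z, site 9) = max(3.5, 16.5) = 16.5
d(Z, site 10) = max(10.5, 20.5) = 20.5
d(Z, site 11) = max(12.5, 5) = 12.5
The largest is to site 10.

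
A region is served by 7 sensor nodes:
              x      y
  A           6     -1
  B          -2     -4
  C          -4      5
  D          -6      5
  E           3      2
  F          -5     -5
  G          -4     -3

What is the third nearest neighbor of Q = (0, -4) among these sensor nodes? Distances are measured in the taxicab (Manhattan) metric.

d(Q,A) = |0−6| + |-4−(-1)| = 6 + 3 = 9
d(Q,B) = |0−(-2)| + |-4−(-4)| = 2 + 0 = 2
d(Q,C) = |0−(-4)| + |-4−5| = 4 + 9 = 13
d(Q,D) = |0−(-6)| + |-4−5| = 6 + 9 = 15
d(Q,E) = |0−3| + |-4−2| = 3 + 6 = 9
d(Q,F) = |0−(-5)| + |-4−(-5)| = 5 + 1 = 6
d(Q,G) = |0−(-4)| + |-4−(-3)| = 4 + 1 = 5
Sorted ascending: B, G, F, A, … — the third-nearest is F.

F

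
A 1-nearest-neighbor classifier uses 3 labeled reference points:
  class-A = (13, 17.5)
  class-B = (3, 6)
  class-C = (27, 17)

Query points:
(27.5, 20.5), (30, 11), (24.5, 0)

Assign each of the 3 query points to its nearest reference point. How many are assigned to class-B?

(27.5, 20.5) — d² to each: class-A:219.25, class-B:810.5, class-C:12.5 → nearest is class-C
(30, 11) — d² to each: class-A:331.25, class-B:754, class-C:45 → nearest is class-C
(24.5, 0) — d² to each: class-A:438.5, class-B:498.25, class-C:295.25 → nearest is class-C
0 of the 3 points have class-B as nearest.

0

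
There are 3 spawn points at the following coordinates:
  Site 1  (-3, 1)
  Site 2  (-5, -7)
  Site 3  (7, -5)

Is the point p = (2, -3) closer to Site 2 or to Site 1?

Site 1

Compare squared distances:
d²(p, Site 2) = (2−(-5))² + (-3−(-7))² = 49 + 16 = 65
d²(p, Site 1) = (2−(-3))² + (-3−1)² = 25 + 16 = 41
65 > 41, so Site 1 is closer.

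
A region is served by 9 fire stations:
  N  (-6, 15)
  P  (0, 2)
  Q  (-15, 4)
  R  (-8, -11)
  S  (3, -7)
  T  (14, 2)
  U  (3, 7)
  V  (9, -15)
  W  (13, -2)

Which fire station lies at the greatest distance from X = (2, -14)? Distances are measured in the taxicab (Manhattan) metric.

d(X,N) = |2−(-6)| + |-14−15| = 8 + 29 = 37
d(X,P) = |2−0| + |-14−2| = 2 + 16 = 18
d(X,Q) = |2−(-15)| + |-14−4| = 17 + 18 = 35
d(X,R) = |2−(-8)| + |-14−(-11)| = 10 + 3 = 13
d(X,S) = |2−3| + |-14−(-7)| = 1 + 7 = 8
d(X,T) = |2−14| + |-14−2| = 12 + 16 = 28
d(X,U) = |2−3| + |-14−7| = 1 + 21 = 22
d(X,V) = |2−9| + |-14−(-15)| = 7 + 1 = 8
d(X,W) = |2−13| + |-14−(-2)| = 11 + 12 = 23
The largest is to N.

N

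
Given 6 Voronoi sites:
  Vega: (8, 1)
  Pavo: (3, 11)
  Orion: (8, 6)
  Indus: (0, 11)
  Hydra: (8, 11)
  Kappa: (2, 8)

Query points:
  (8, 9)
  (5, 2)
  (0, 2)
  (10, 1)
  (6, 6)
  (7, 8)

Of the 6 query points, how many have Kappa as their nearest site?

(8, 9) — d² to each: Vega:64, Pavo:29, Orion:9, Indus:68, Hydra:4, Kappa:37 → nearest is Hydra
(5, 2) — d² to each: Vega:10, Pavo:85, Orion:25, Indus:106, Hydra:90, Kappa:45 → nearest is Vega
(0, 2) — d² to each: Vega:65, Pavo:90, Orion:80, Indus:81, Hydra:145, Kappa:40 → nearest is Kappa
(10, 1) — d² to each: Vega:4, Pavo:149, Orion:29, Indus:200, Hydra:104, Kappa:113 → nearest is Vega
(6, 6) — d² to each: Vega:29, Pavo:34, Orion:4, Indus:61, Hydra:29, Kappa:20 → nearest is Orion
(7, 8) — d² to each: Vega:50, Pavo:25, Orion:5, Indus:58, Hydra:10, Kappa:25 → nearest is Orion
1 of the 6 points has Kappa as nearest.

1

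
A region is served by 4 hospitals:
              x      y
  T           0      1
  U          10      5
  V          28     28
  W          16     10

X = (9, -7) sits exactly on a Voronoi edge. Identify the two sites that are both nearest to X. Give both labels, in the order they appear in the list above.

T and U

Squared distances from X to each site:
|XT|² = (9−0)² + (-7−1)² = 81 + 64 = 145
|XU|² = (9−10)² + (-7−5)² = 1 + 144 = 145
|XV|² = (9−28)² + (-7−28)² = 361 + 1225 = 1586
|XW|² = (9−16)² + (-7−10)² = 49 + 289 = 338
X is equidistant from T and U (both at squared distance 145), and every other site is strictly farther — so X lies on the T–U Voronoi edge.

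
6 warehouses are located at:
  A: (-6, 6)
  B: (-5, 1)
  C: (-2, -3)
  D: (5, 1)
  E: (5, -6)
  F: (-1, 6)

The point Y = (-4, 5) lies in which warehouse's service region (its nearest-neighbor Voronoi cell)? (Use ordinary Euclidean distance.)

Since √ is increasing, it suffices to compare squared distances:
|YA|² = (-4−(-6))² + (5−6)² = 4 + 1 = 5
|YB|² = (-4−(-5))² + (5−1)² = 1 + 16 = 17
|YC|² = (-4−(-2))² + (5−(-3))² = 4 + 64 = 68
|YD|² = (-4−5)² + (5−1)² = 81 + 16 = 97
|YE|² = (-4−5)² + (5−(-6))² = 81 + 121 = 202
|YF|² = (-4−(-1))² + (5−6)² = 9 + 1 = 10
The smallest is to A, so Y lies in the Voronoi region of A.

A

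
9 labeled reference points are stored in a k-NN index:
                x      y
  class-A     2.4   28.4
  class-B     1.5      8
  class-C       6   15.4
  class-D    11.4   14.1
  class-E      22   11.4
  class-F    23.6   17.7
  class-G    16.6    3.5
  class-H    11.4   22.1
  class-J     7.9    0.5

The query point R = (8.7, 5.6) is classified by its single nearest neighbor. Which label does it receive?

class-J

Since √ is increasing, it suffices to compare squared distances:
d²(R, class-A) = 39.69 + 519.84 = 559.53
d²(R, class-B) = 51.84 + 5.76 = 57.6
d²(R, class-C) = 7.29 + 96.04 = 103.33
d²(R, class-D) = 7.29 + 72.25 = 79.54
d²(R, class-E) = 176.89 + 33.64 = 210.53
d²(R, class-F) = 222.01 + 146.41 = 368.42
d²(R, class-G) = 62.41 + 4.41 = 66.82
d²(R, class-H) = 7.29 + 272.25 = 279.54
d²(R, class-J) = 0.64 + 26.01 = 26.65
class-J is nearest.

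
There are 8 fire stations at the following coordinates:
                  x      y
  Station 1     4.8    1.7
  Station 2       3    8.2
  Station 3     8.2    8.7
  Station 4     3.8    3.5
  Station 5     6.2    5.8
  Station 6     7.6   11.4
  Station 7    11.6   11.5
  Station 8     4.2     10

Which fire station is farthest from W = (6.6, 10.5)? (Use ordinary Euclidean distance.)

Station 1

Squared Euclidean distances:
d²(W, Station 1) = (6.6−4.8)² + (10.5−1.7)² = 3.24 + 77.44 = 80.68
d²(W, Station 2) = (6.6−3)² + (10.5−8.2)² = 12.96 + 5.29 = 18.25
d²(W, Station 3) = (6.6−8.2)² + (10.5−8.7)² = 2.56 + 3.24 = 5.8
d²(W, Station 4) = (6.6−3.8)² + (10.5−3.5)² = 7.84 + 49 = 56.84
d²(W, Station 5) = (6.6−6.2)² + (10.5−5.8)² = 0.16 + 22.09 = 22.25
d²(W, Station 6) = (6.6−7.6)² + (10.5−11.4)² = 1 + 0.81 = 1.81
d²(W, Station 7) = (6.6−11.6)² + (10.5−11.5)² = 25 + 1 = 26
d²(W, Station 8) = (6.6−4.2)² + (10.5−10)² = 5.76 + 0.25 = 6.01
The largest is to Station 1.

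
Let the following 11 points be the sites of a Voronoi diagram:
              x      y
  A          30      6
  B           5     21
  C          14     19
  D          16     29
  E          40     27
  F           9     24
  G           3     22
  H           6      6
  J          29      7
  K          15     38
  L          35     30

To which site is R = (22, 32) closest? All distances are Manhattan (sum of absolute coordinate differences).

D

d(R,A) = 8 + 26 = 34
d(R,B) = 17 + 11 = 28
d(R,C) = 8 + 13 = 21
d(R,D) = 6 + 3 = 9
d(R,E) = 18 + 5 = 23
d(R,F) = 13 + 8 = 21
d(R,G) = 19 + 10 = 29
d(R,H) = 16 + 26 = 42
d(R,J) = 7 + 25 = 32
d(R,K) = 7 + 6 = 13
d(R,L) = 13 + 2 = 15
D is nearest.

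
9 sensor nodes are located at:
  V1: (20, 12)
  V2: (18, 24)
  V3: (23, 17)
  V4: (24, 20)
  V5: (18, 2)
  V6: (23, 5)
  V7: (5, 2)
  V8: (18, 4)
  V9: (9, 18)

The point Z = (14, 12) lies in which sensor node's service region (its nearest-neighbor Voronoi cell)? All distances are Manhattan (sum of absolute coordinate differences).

V1

d(Z,V1) = |14−20| + |12−12| = 6 + 0 = 6
d(Z,V2) = |14−18| + |12−24| = 4 + 12 = 16
d(Z,V3) = |14−23| + |12−17| = 9 + 5 = 14
d(Z,V4) = |14−24| + |12−20| = 10 + 8 = 18
d(Z,V5) = |14−18| + |12−2| = 4 + 10 = 14
d(Z,V6) = |14−23| + |12−5| = 9 + 7 = 16
d(Z,V7) = |14−5| + |12−2| = 9 + 10 = 19
d(Z,V8) = |14−18| + |12−4| = 4 + 8 = 12
d(Z,V9) = |14−9| + |12−18| = 5 + 6 = 11
Minimum is at V1.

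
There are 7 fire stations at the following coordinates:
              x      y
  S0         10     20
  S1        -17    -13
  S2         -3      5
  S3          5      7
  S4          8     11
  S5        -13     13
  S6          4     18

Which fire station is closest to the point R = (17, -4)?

S3

Compare squared distances (the ordering matches that of the actual distances):
|RS0|² = (17−10)² + (-4−20)² = 49 + 576 = 625
|RS1|² = (17−(-17))² + (-4−(-13))² = 1156 + 81 = 1237
|RS2|² = (17−(-3))² + (-4−5)² = 400 + 81 = 481
|RS3|² = (17−5)² + (-4−7)² = 144 + 121 = 265
|RS4|² = (17−8)² + (-4−11)² = 81 + 225 = 306
|RS5|² = (17−(-13))² + (-4−13)² = 900 + 289 = 1189
|RS6|² = (17−4)² + (-4−18)² = 169 + 484 = 653
S3 is nearest.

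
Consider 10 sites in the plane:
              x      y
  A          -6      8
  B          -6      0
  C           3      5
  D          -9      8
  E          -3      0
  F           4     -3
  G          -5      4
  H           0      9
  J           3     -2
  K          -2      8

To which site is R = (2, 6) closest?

C

Compare squared distances (the ordering matches that of the actual distances):
|RA|² = (2−(-6))² + (6−8)² = 64 + 4 = 68
|RB|² = (2−(-6))² + (6−0)² = 64 + 36 = 100
|RC|² = (2−3)² + (6−5)² = 1 + 1 = 2
|RD|² = (2−(-9))² + (6−8)² = 121 + 4 = 125
|RE|² = (2−(-3))² + (6−0)² = 25 + 36 = 61
|RF|² = (2−4)² + (6−(-3))² = 4 + 81 = 85
|RG|² = (2−(-5))² + (6−4)² = 49 + 4 = 53
|RH|² = (2−0)² + (6−9)² = 4 + 9 = 13
|RJ|² = (2−3)² + (6−(-2))² = 1 + 64 = 65
|RK|² = (2−(-2))² + (6−8)² = 16 + 4 = 20
Minimum is at C.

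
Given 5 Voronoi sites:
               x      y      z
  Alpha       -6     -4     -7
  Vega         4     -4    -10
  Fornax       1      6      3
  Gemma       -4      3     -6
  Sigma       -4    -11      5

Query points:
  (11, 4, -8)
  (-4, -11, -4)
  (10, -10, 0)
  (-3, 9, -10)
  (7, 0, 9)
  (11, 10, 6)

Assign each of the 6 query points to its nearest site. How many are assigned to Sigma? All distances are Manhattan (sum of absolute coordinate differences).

(11, 4, -8) — d to each: Alpha:26, Vega:17, Fornax:23, Gemma:18, Sigma:43 → nearest is Vega
(-4, -11, -4) — d to each: Alpha:12, Vega:21, Fornax:29, Gemma:16, Sigma:9 → nearest is Sigma
(10, -10, 0) — d to each: Alpha:29, Vega:22, Fornax:28, Gemma:33, Sigma:20 → nearest is Sigma
(-3, 9, -10) — d to each: Alpha:19, Vega:20, Fornax:20, Gemma:11, Sigma:36 → nearest is Gemma
(7, 0, 9) — d to each: Alpha:33, Vega:26, Fornax:18, Gemma:29, Sigma:26 → nearest is Fornax
(11, 10, 6) — d to each: Alpha:44, Vega:37, Fornax:17, Gemma:34, Sigma:37 → nearest is Fornax
2 of the 6 points have Sigma as nearest.

2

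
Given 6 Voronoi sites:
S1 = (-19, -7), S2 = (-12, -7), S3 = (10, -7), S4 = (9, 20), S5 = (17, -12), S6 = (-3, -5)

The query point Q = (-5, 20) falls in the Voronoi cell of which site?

Since √ is increasing, it suffices to compare squared distances:
|QS1|² = 196 + 729 = 925
|QS2|² = 49 + 729 = 778
|QS3|² = 225 + 729 = 954
|QS4|² = 196 + 0 = 196
|QS5|² = 484 + 1024 = 1508
|QS6|² = 4 + 625 = 629
S4 is nearest.

S4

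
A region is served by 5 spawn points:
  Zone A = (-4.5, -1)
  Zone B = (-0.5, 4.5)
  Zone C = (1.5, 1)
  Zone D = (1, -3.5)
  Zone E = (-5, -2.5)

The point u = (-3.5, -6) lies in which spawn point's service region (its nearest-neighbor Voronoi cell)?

Since √ is increasing, it suffices to compare squared distances:
d²(u, Zone A) = 1 + 25 = 26
d²(u, Zone B) = 9 + 110.25 = 119.25
d²(u, Zone C) = 25 + 49 = 74
d²(u, Zone D) = 20.25 + 6.25 = 26.5
d²(u, Zone E) = 2.25 + 12.25 = 14.5
The smallest is to Zone E, so u lies in the Voronoi region of Zone E.

Zone E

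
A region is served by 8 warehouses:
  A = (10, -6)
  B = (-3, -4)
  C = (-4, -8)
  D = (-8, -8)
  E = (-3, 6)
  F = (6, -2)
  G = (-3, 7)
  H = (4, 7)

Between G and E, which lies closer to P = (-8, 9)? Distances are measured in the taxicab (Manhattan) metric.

d(P,G) = |-8−(-3)| + |9−7| = 5 + 2 = 7
d(P,E) = |-8−(-3)| + |9−6| = 5 + 3 = 8
7 < 8, so G is closer.

G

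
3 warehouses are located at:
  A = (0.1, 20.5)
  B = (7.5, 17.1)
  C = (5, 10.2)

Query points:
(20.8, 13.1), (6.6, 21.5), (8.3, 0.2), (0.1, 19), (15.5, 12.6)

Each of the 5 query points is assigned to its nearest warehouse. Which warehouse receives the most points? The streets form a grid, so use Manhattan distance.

B

(20.8, 13.1) — d to each: A:28.1, B:17.3, C:18.7 → nearest is B
(6.6, 21.5) — d to each: A:7.5, B:5.3, C:12.9 → nearest is B
(8.3, 0.2) — d to each: A:28.5, B:17.7, C:13.3 → nearest is C
(0.1, 19) — d to each: A:1.5, B:9.3, C:13.7 → nearest is A
(15.5, 12.6) — d to each: A:23.3, B:12.5, C:12.9 → nearest is B
Tally — A:1, B:3, C:1. B captures the most (3).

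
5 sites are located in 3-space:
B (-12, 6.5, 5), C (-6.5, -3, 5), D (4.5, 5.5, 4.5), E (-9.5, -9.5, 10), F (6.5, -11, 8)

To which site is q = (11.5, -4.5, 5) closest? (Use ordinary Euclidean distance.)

Since √ is increasing, it suffices to compare squared distances:
|qB|² = (11.5−(-12))² + (-4.5−6.5)² + (5−5)² = 552.25 + 121 + 0 = 673.25
|qC|² = (11.5−(-6.5))² + (-4.5−(-3))² + (5−5)² = 324 + 2.25 + 0 = 326.25
|qD|² = (11.5−4.5)² + (-4.5−5.5)² + (5−4.5)² = 49 + 100 + 0.25 = 149.25
|qE|² = (11.5−(-9.5))² + (-4.5−(-9.5))² + (5−10)² = 441 + 25 + 25 = 491
|qF|² = (11.5−6.5)² + (-4.5−(-11))² + (5−8)² = 25 + 42.25 + 9 = 76.25
Minimum is at F.

F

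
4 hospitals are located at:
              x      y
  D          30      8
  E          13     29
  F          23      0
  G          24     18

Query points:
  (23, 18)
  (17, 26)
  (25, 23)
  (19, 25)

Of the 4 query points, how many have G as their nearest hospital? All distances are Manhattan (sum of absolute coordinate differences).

(23, 18) — d to each: D:17, E:21, F:18, G:1 → nearest is G
(17, 26) — d to each: D:31, E:7, F:32, G:15 → nearest is E
(25, 23) — d to each: D:20, E:18, F:25, G:6 → nearest is G
(19, 25) — d to each: D:28, E:10, F:29, G:12 → nearest is E
2 of the 4 points have G as nearest.

2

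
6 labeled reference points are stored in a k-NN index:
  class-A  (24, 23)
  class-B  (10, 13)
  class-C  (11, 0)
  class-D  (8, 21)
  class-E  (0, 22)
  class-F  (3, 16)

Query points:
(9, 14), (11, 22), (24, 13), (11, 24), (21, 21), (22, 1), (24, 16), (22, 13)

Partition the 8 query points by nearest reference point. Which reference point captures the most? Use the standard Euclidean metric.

class-A

(9, 14) — d² to each: class-A:306, class-B:2, class-C:200, class-D:50, class-E:145, class-F:40 → nearest is class-B
(11, 22) — d² to each: class-A:170, class-B:82, class-C:484, class-D:10, class-E:121, class-F:100 → nearest is class-D
(24, 13) — d² to each: class-A:100, class-B:196, class-C:338, class-D:320, class-E:657, class-F:450 → nearest is class-A
(11, 24) — d² to each: class-A:170, class-B:122, class-C:576, class-D:18, class-E:125, class-F:128 → nearest is class-D
(21, 21) — d² to each: class-A:13, class-B:185, class-C:541, class-D:169, class-E:442, class-F:349 → nearest is class-A
(22, 1) — d² to each: class-A:488, class-B:288, class-C:122, class-D:596, class-E:925, class-F:586 → nearest is class-C
(24, 16) — d² to each: class-A:49, class-B:205, class-C:425, class-D:281, class-E:612, class-F:441 → nearest is class-A
(22, 13) — d² to each: class-A:104, class-B:144, class-C:290, class-D:260, class-E:565, class-F:370 → nearest is class-A
Tally — class-A:4, class-B:1, class-C:1, class-D:2. class-A captures the most (4).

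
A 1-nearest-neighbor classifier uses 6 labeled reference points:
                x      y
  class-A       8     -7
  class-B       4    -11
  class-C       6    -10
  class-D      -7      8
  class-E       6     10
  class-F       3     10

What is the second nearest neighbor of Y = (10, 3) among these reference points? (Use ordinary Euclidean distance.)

Compare squared distances (the ordering matches that of the actual distances):
d²(Y, class-A) = 4 + 100 = 104
d²(Y, class-B) = 36 + 196 = 232
d²(Y, class-C) = 16 + 169 = 185
d²(Y, class-D) = 289 + 25 = 314
d²(Y, class-E) = 16 + 49 = 65
d²(Y, class-F) = 49 + 49 = 98
Sorted ascending: class-E, class-F, class-A, … — the second-nearest is class-F.

class-F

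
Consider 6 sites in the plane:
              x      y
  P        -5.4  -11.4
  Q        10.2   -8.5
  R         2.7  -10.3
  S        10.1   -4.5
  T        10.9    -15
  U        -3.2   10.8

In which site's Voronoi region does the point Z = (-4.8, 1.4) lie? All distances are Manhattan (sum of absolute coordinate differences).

d(Z,P) = |-4.8−(-5.4)| + |1.4−(-11.4)| = 0.6 + 12.8 = 13.4
d(Z,Q) = |-4.8−10.2| + |1.4−(-8.5)| = 15 + 9.9 = 24.9
d(Z,R) = |-4.8−2.7| + |1.4−(-10.3)| = 7.5 + 11.7 = 19.2
d(Z,S) = |-4.8−10.1| + |1.4−(-4.5)| = 14.9 + 5.9 = 20.8
d(Z,T) = |-4.8−10.9| + |1.4−(-15)| = 15.7 + 16.4 = 32.1
d(Z,U) = |-4.8−(-3.2)| + |1.4−10.8| = 1.6 + 9.4 = 11
Minimum is at U.

U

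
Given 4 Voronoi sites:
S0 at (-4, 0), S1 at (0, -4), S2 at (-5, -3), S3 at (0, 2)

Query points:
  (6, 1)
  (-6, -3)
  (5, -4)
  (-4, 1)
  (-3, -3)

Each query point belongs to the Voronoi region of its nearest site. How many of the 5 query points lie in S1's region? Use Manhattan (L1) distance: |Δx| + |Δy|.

(6, 1) — d to each: S0:11, S1:11, S2:15, S3:7 → nearest is S3
(-6, -3) — d to each: S0:5, S1:7, S2:1, S3:11 → nearest is S2
(5, -4) — d to each: S0:13, S1:5, S2:11, S3:11 → nearest is S1
(-4, 1) — d to each: S0:1, S1:9, S2:5, S3:5 → nearest is S0
(-3, -3) — d to each: S0:4, S1:4, S2:2, S3:8 → nearest is S2
1 of the 5 points has S1 as nearest.

1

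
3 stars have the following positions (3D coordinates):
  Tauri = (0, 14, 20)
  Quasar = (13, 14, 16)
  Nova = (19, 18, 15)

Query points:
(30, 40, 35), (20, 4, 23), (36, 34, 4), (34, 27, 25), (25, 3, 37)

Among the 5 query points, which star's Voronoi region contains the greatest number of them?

Nova

(30, 40, 35) — d² to each: Tauri:1801, Quasar:1326, Nova:1005 → nearest is Nova
(20, 4, 23) — d² to each: Tauri:509, Quasar:198, Nova:261 → nearest is Quasar
(36, 34, 4) — d² to each: Tauri:1952, Quasar:1073, Nova:666 → nearest is Nova
(34, 27, 25) — d² to each: Tauri:1350, Quasar:691, Nova:406 → nearest is Nova
(25, 3, 37) — d² to each: Tauri:1035, Quasar:706, Nova:745 → nearest is Quasar
Tally — Quasar:2, Nova:3. Nova captures the most (3).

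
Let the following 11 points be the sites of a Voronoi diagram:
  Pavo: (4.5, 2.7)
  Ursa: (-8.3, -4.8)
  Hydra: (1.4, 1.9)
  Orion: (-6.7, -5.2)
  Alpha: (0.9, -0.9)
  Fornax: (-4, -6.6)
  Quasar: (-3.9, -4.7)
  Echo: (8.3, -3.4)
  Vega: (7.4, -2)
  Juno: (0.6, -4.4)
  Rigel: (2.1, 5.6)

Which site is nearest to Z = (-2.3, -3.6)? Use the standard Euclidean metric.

Compare squared distances (the ordering matches that of the actual distances):
d²(Z, Pavo) = (-2.3−4.5)² + (-3.6−2.7)² = 46.24 + 39.69 = 85.93
d²(Z, Ursa) = (-2.3−(-8.3))² + (-3.6−(-4.8))² = 36 + 1.44 = 37.44
d²(Z, Hydra) = (-2.3−1.4)² + (-3.6−1.9)² = 13.69 + 30.25 = 43.94
d²(Z, Orion) = (-2.3−(-6.7))² + (-3.6−(-5.2))² = 19.36 + 2.56 = 21.92
d²(Z, Alpha) = (-2.3−0.9)² + (-3.6−(-0.9))² = 10.24 + 7.29 = 17.53
d²(Z, Fornax) = (-2.3−(-4))² + (-3.6−(-6.6))² = 2.89 + 9 = 11.89
d²(Z, Quasar) = (-2.3−(-3.9))² + (-3.6−(-4.7))² = 2.56 + 1.21 = 3.77
d²(Z, Echo) = (-2.3−8.3)² + (-3.6−(-3.4))² = 112.36 + 0.04 = 112.4
d²(Z, Vega) = (-2.3−7.4)² + (-3.6−(-2))² = 94.09 + 2.56 = 96.65
d²(Z, Juno) = (-2.3−0.6)² + (-3.6−(-4.4))² = 8.41 + 0.64 = 9.05
d²(Z, Rigel) = (-2.3−2.1)² + (-3.6−5.6)² = 19.36 + 84.64 = 104
The smallest is to Quasar, so Z lies in the Voronoi region of Quasar.

Quasar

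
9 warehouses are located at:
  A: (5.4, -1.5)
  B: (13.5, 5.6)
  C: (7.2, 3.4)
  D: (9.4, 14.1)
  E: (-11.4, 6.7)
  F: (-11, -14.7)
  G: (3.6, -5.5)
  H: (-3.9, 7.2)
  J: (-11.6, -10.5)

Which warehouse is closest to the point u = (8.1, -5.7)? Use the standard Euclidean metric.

Squared Euclidean distances:
|uA|² = 7.29 + 17.64 = 24.93
|uB|² = 29.16 + 127.69 = 156.85
|uC|² = 0.81 + 82.81 = 83.62
|uD|² = 1.69 + 392.04 = 393.73
|uE|² = 380.25 + 153.76 = 534.01
|uF|² = 364.81 + 81 = 445.81
|uG|² = 20.25 + 0.04 = 20.29
|uH|² = 144 + 166.41 = 310.41
|uJ|² = 388.09 + 23.04 = 411.13
G is nearest.

G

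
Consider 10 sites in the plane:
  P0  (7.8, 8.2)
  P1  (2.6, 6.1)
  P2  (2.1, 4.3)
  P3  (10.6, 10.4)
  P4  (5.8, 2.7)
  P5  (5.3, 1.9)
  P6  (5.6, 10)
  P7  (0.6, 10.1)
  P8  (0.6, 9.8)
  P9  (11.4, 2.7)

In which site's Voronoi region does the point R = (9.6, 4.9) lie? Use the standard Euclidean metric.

P9

Compare squared distances (the ordering matches that of the actual distances):
|RP0|² = (9.6−7.8)² + (4.9−8.2)² = 3.24 + 10.89 = 14.13
|RP1|² = (9.6−2.6)² + (4.9−6.1)² = 49 + 1.44 = 50.44
|RP2|² = (9.6−2.1)² + (4.9−4.3)² = 56.25 + 0.36 = 56.61
|RP3|² = (9.6−10.6)² + (4.9−10.4)² = 1 + 30.25 = 31.25
|RP4|² = (9.6−5.8)² + (4.9−2.7)² = 14.44 + 4.84 = 19.28
|RP5|² = (9.6−5.3)² + (4.9−1.9)² = 18.49 + 9 = 27.49
|RP6|² = (9.6−5.6)² + (4.9−10)² = 16 + 26.01 = 42.01
|RP7|² = (9.6−0.6)² + (4.9−10.1)² = 81 + 27.04 = 108.04
|RP8|² = (9.6−0.6)² + (4.9−9.8)² = 81 + 24.01 = 105.01
|RP9|² = (9.6−11.4)² + (4.9−2.7)² = 3.24 + 4.84 = 8.08
P9 is nearest.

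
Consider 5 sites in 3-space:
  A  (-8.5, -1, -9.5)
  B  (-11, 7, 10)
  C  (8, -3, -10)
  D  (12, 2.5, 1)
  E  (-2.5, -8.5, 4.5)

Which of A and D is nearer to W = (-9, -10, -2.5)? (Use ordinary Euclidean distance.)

A

Compare squared distances:
|WA|² = (-9−(-8.5))² + (-10−(-1))² + (-2.5−(-9.5))² = 0.25 + 81 + 49 = 130.25
|WD|² = (-9−12)² + (-10−2.5)² + (-2.5−1)² = 441 + 156.25 + 12.25 = 609.5
130.25 < 609.5, so A is closer.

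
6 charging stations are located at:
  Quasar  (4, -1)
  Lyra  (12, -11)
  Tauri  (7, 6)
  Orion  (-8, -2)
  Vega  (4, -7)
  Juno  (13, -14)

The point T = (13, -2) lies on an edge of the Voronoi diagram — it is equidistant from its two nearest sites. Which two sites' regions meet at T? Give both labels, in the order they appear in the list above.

Squared distances from T to each site:
d²(T, Quasar) = 81 + 1 = 82
d²(T, Lyra) = 1 + 81 = 82
d²(T, Tauri) = 36 + 64 = 100
d²(T, Orion) = 441 + 0 = 441
d²(T, Vega) = 81 + 25 = 106
d²(T, Juno) = 0 + 144 = 144
T is equidistant from Quasar and Lyra (both at squared distance 82), and every other site is strictly farther — so T lies on the Quasar–Lyra Voronoi edge.

Quasar and Lyra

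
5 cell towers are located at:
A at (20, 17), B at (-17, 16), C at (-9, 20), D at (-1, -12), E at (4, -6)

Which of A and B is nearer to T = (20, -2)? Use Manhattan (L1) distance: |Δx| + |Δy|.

A

d(T,A) = |20−20| + |-2−17| = 0 + 19 = 19
d(T,B) = |20−(-17)| + |-2−16| = 37 + 18 = 55
19 < 55, so A is closer.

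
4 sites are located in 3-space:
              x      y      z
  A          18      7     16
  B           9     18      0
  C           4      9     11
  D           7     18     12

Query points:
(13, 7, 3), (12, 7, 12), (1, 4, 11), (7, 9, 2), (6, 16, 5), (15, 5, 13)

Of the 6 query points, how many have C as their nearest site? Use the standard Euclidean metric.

1

(13, 7, 3) — d² to each: A:194, B:146, C:149, D:238 → nearest is B
(12, 7, 12) — d² to each: A:52, B:274, C:69, D:146 → nearest is A
(1, 4, 11) — d² to each: A:323, B:381, C:34, D:233 → nearest is C
(7, 9, 2) — d² to each: A:321, B:89, C:90, D:181 → nearest is B
(6, 16, 5) — d² to each: A:346, B:38, C:89, D:54 → nearest is B
(15, 5, 13) — d² to each: A:22, B:374, C:141, D:234 → nearest is A
1 of the 6 points has C as nearest.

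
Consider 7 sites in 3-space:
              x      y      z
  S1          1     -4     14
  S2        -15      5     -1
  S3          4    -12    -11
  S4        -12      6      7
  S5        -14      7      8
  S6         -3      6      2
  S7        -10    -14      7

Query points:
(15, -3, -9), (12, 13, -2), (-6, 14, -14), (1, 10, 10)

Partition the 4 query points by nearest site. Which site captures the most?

S6

(15, -3, -9) — d² to each: S1:726, S2:1028, S3:206, S4:1066, S5:1230, S6:526, S7:1002 → nearest is S3
(12, 13, -2) — d² to each: S1:666, S2:794, S3:770, S4:706, S5:812, S6:290, S7:1294 → nearest is S6
(-6, 14, -14) — d² to each: S1:1157, S2:331, S3:785, S4:541, S5:597, S6:329, S7:1241 → nearest is S6
(1, 10, 10) — d² to each: S1:212, S2:402, S3:934, S4:194, S5:238, S6:96, S7:706 → nearest is S6
Tally — S3:1, S6:3. S6 captures the most (3).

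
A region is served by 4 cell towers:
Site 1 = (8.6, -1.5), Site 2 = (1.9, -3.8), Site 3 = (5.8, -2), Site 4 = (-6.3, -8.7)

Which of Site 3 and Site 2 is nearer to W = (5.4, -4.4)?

Site 3

Compare squared distances:
d²(W, Site 3) = (5.4−5.8)² + (-4.4−(-2))² = 0.16 + 5.76 = 5.92
d²(W, Site 2) = (5.4−1.9)² + (-4.4−(-3.8))² = 12.25 + 0.36 = 12.61
5.92 < 12.61, so Site 3 is closer.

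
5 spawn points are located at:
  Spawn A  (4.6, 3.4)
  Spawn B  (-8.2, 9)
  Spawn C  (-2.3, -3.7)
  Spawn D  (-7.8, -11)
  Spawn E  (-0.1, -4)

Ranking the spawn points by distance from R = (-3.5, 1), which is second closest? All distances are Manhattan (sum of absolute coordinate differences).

d(R, Spawn A) = |-3.5−4.6| + |1−3.4| = 8.1 + 2.4 = 10.5
d(R, Spawn B) = |-3.5−(-8.2)| + |1−9| = 4.7 + 8 = 12.7
d(R, Spawn C) = |-3.5−(-2.3)| + |1−(-3.7)| = 1.2 + 4.7 = 5.9
d(R, Spawn D) = |-3.5−(-7.8)| + |1−(-11)| = 4.3 + 12 = 16.3
d(R, Spawn E) = |-3.5−(-0.1)| + |1−(-4)| = 3.4 + 5 = 8.4
Sorted ascending: Spawn C, Spawn E, Spawn A, … — the second-nearest is Spawn E.

Spawn E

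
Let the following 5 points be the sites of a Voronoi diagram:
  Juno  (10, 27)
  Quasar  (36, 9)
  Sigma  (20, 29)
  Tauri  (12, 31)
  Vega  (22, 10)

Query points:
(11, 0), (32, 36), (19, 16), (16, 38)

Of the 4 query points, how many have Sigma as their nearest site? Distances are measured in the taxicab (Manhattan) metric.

1

(11, 0) — d to each: Juno:28, Quasar:34, Sigma:38, Tauri:32, Vega:21 → nearest is Vega
(32, 36) — d to each: Juno:31, Quasar:31, Sigma:19, Tauri:25, Vega:36 → nearest is Sigma
(19, 16) — d to each: Juno:20, Quasar:24, Sigma:14, Tauri:22, Vega:9 → nearest is Vega
(16, 38) — d to each: Juno:17, Quasar:49, Sigma:13, Tauri:11, Vega:34 → nearest is Tauri
1 of the 4 points has Sigma as nearest.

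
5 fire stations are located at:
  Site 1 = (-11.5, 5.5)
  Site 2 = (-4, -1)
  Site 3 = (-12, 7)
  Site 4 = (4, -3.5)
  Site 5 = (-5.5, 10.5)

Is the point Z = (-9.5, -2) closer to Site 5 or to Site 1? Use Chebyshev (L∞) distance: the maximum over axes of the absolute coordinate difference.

Site 1

d(Z, Site 5) = max(4, 12.5) = 12.5
d(Z, Site 1) = max(2, 7.5) = 7.5
12.5 > 7.5, so Site 1 is closer.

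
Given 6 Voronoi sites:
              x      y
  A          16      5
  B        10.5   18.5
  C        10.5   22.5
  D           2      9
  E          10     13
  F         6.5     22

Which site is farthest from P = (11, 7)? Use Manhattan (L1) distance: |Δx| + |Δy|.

d(P,A) = |11−16| + |7−5| = 5 + 2 = 7
d(P,B) = |11−10.5| + |7−18.5| = 0.5 + 11.5 = 12
d(P,C) = |11−10.5| + |7−22.5| = 0.5 + 15.5 = 16
d(P,D) = |11−2| + |7−9| = 9 + 2 = 11
d(P,E) = |11−10| + |7−13| = 1 + 6 = 7
d(P,F) = |11−6.5| + |7−22| = 4.5 + 15 = 19.5
The largest is to F.

F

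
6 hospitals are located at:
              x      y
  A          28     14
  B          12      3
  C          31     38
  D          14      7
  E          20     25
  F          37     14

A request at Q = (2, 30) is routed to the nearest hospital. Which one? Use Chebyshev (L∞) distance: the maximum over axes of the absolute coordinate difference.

E

d(Q,A) = max(26, 16) = 26
d(Q,B) = max(10, 27) = 27
d(Q,C) = max(29, 8) = 29
d(Q,D) = max(12, 23) = 23
d(Q,E) = max(18, 5) = 18
d(Q,F) = max(35, 16) = 35
Minimum is at E.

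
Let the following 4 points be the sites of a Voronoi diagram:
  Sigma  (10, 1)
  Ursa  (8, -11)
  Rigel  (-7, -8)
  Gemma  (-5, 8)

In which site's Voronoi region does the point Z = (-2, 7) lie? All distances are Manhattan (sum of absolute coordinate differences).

Gemma

d(Z, Sigma) = 12 + 6 = 18
d(Z, Ursa) = 10 + 18 = 28
d(Z, Rigel) = 5 + 15 = 20
d(Z, Gemma) = 3 + 1 = 4
Minimum is at Gemma.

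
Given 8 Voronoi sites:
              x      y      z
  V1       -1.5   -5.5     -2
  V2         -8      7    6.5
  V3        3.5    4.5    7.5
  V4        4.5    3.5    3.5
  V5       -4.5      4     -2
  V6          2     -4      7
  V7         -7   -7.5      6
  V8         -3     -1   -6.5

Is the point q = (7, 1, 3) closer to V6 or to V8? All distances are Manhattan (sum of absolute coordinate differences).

V6

d(q,V6) = |7−2| + |1−(-4)| + |3−7| = 5 + 5 + 4 = 14
d(q,V8) = |7−(-3)| + |1−(-1)| + |3−(-6.5)| = 10 + 2 + 9.5 = 21.5
14 < 21.5, so V6 is closer.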